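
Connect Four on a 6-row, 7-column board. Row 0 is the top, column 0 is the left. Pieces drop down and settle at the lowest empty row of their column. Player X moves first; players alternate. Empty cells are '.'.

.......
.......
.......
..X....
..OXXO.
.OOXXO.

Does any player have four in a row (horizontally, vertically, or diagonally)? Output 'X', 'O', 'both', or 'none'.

none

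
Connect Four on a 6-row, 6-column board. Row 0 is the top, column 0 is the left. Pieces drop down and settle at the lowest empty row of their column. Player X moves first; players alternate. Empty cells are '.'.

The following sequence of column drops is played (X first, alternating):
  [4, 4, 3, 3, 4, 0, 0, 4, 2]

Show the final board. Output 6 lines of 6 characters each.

Answer: ......
......
....O.
....X.
X..OO.
O.XXX.

Derivation:
Move 1: X drops in col 4, lands at row 5
Move 2: O drops in col 4, lands at row 4
Move 3: X drops in col 3, lands at row 5
Move 4: O drops in col 3, lands at row 4
Move 5: X drops in col 4, lands at row 3
Move 6: O drops in col 0, lands at row 5
Move 7: X drops in col 0, lands at row 4
Move 8: O drops in col 4, lands at row 2
Move 9: X drops in col 2, lands at row 5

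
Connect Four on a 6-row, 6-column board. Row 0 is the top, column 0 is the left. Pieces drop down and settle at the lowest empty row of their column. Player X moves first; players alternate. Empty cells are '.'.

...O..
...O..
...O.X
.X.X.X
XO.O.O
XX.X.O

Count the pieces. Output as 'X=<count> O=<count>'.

X=8 O=7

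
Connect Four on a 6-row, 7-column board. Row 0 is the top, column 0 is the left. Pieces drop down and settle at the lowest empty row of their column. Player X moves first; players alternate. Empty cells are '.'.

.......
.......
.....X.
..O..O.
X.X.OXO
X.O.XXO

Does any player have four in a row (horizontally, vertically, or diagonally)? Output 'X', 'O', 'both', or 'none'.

none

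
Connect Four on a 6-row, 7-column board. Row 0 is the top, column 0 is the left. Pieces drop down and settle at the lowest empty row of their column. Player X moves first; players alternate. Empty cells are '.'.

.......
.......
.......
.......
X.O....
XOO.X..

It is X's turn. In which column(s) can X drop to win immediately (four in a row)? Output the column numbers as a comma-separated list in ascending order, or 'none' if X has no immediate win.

col 0: drop X → no win
col 1: drop X → no win
col 2: drop X → no win
col 3: drop X → no win
col 4: drop X → no win
col 5: drop X → no win
col 6: drop X → no win

Answer: none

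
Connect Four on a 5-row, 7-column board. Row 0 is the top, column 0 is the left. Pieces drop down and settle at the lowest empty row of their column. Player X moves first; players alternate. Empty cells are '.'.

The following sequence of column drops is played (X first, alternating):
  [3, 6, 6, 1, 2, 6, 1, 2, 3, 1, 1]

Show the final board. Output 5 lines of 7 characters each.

Move 1: X drops in col 3, lands at row 4
Move 2: O drops in col 6, lands at row 4
Move 3: X drops in col 6, lands at row 3
Move 4: O drops in col 1, lands at row 4
Move 5: X drops in col 2, lands at row 4
Move 6: O drops in col 6, lands at row 2
Move 7: X drops in col 1, lands at row 3
Move 8: O drops in col 2, lands at row 3
Move 9: X drops in col 3, lands at row 3
Move 10: O drops in col 1, lands at row 2
Move 11: X drops in col 1, lands at row 1

Answer: .......
.X.....
.O....O
.XOX..X
.OXX..O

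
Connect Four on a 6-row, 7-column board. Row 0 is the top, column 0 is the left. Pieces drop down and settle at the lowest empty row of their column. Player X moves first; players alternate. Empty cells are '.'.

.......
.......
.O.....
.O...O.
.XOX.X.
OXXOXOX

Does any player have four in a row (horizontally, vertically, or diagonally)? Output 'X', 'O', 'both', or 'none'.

none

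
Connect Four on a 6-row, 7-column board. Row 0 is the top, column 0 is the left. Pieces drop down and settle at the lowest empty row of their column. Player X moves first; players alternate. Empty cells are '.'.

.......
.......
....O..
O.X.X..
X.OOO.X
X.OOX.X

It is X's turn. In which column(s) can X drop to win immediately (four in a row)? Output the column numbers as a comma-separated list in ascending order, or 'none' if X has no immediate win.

Answer: none

Derivation:
col 0: drop X → no win
col 1: drop X → no win
col 2: drop X → no win
col 3: drop X → no win
col 4: drop X → no win
col 5: drop X → no win
col 6: drop X → no win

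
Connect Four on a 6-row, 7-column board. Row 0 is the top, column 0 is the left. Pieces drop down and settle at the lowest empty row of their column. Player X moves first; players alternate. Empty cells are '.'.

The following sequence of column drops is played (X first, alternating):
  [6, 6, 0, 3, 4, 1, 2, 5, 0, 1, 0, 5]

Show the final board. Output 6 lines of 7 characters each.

Move 1: X drops in col 6, lands at row 5
Move 2: O drops in col 6, lands at row 4
Move 3: X drops in col 0, lands at row 5
Move 4: O drops in col 3, lands at row 5
Move 5: X drops in col 4, lands at row 5
Move 6: O drops in col 1, lands at row 5
Move 7: X drops in col 2, lands at row 5
Move 8: O drops in col 5, lands at row 5
Move 9: X drops in col 0, lands at row 4
Move 10: O drops in col 1, lands at row 4
Move 11: X drops in col 0, lands at row 3
Move 12: O drops in col 5, lands at row 4

Answer: .......
.......
.......
X......
XO...OO
XOXOXOX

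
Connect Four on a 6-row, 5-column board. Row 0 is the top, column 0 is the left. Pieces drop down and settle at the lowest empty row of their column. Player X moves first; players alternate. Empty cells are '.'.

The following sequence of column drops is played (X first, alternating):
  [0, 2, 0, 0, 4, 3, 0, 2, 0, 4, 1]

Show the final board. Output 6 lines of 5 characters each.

Answer: .....
X....
X....
O....
X.O.O
XXOOX

Derivation:
Move 1: X drops in col 0, lands at row 5
Move 2: O drops in col 2, lands at row 5
Move 3: X drops in col 0, lands at row 4
Move 4: O drops in col 0, lands at row 3
Move 5: X drops in col 4, lands at row 5
Move 6: O drops in col 3, lands at row 5
Move 7: X drops in col 0, lands at row 2
Move 8: O drops in col 2, lands at row 4
Move 9: X drops in col 0, lands at row 1
Move 10: O drops in col 4, lands at row 4
Move 11: X drops in col 1, lands at row 5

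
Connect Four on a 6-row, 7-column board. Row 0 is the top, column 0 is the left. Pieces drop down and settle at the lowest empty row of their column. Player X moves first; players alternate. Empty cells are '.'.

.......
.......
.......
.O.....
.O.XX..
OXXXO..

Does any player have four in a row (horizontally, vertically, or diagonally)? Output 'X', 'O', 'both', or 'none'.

none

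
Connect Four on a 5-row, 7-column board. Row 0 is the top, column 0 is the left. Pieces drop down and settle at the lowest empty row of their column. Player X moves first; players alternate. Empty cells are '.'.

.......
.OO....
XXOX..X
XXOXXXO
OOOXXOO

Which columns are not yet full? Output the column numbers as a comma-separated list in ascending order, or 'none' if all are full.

col 0: top cell = '.' → open
col 1: top cell = '.' → open
col 2: top cell = '.' → open
col 3: top cell = '.' → open
col 4: top cell = '.' → open
col 5: top cell = '.' → open
col 6: top cell = '.' → open

Answer: 0,1,2,3,4,5,6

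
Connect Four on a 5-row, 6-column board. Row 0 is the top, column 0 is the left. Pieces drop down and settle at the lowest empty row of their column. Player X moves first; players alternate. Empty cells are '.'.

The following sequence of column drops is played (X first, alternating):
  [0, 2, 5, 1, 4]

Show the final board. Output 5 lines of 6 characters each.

Move 1: X drops in col 0, lands at row 4
Move 2: O drops in col 2, lands at row 4
Move 3: X drops in col 5, lands at row 4
Move 4: O drops in col 1, lands at row 4
Move 5: X drops in col 4, lands at row 4

Answer: ......
......
......
......
XOO.XX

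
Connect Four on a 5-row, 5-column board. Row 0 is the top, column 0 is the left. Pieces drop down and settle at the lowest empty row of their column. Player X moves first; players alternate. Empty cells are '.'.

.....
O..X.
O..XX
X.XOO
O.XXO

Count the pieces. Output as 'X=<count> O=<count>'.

X=7 O=6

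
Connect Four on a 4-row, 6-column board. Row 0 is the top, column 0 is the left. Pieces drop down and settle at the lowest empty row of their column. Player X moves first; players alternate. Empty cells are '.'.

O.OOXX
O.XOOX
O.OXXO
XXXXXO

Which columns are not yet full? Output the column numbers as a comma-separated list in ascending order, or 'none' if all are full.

col 0: top cell = 'O' → FULL
col 1: top cell = '.' → open
col 2: top cell = 'O' → FULL
col 3: top cell = 'O' → FULL
col 4: top cell = 'X' → FULL
col 5: top cell = 'X' → FULL

Answer: 1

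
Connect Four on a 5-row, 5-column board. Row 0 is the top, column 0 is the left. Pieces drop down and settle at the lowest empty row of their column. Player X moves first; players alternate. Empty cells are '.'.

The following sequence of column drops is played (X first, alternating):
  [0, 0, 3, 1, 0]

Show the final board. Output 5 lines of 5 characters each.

Answer: .....
.....
X....
O....
XO.X.

Derivation:
Move 1: X drops in col 0, lands at row 4
Move 2: O drops in col 0, lands at row 3
Move 3: X drops in col 3, lands at row 4
Move 4: O drops in col 1, lands at row 4
Move 5: X drops in col 0, lands at row 2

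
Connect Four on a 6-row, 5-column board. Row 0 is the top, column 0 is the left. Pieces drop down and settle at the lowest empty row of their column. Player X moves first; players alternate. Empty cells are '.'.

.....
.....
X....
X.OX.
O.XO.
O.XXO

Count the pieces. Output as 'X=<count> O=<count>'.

X=6 O=5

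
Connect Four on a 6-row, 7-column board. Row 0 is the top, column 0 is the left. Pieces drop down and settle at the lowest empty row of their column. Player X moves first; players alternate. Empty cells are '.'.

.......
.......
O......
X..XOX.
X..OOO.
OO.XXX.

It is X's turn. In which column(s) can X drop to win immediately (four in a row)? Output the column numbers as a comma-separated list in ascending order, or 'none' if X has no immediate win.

col 0: drop X → no win
col 1: drop X → no win
col 2: drop X → WIN!
col 3: drop X → no win
col 4: drop X → no win
col 5: drop X → no win
col 6: drop X → WIN!

Answer: 2,6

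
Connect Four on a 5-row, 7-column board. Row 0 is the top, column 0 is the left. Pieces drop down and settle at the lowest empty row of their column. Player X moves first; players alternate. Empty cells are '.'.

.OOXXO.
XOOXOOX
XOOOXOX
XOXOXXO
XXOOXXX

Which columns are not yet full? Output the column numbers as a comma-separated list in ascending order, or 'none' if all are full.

Answer: 0,6

Derivation:
col 0: top cell = '.' → open
col 1: top cell = 'O' → FULL
col 2: top cell = 'O' → FULL
col 3: top cell = 'X' → FULL
col 4: top cell = 'X' → FULL
col 5: top cell = 'O' → FULL
col 6: top cell = '.' → open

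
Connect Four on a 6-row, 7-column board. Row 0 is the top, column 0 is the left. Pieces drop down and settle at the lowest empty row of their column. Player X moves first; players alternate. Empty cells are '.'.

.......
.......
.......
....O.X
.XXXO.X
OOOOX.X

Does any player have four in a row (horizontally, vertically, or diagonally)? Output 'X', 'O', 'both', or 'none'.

O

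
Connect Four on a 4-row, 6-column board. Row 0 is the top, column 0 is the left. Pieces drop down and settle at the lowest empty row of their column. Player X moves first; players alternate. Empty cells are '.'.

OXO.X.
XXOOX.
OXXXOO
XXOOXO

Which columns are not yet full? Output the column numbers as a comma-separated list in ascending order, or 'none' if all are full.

Answer: 3,5

Derivation:
col 0: top cell = 'O' → FULL
col 1: top cell = 'X' → FULL
col 2: top cell = 'O' → FULL
col 3: top cell = '.' → open
col 4: top cell = 'X' → FULL
col 5: top cell = '.' → open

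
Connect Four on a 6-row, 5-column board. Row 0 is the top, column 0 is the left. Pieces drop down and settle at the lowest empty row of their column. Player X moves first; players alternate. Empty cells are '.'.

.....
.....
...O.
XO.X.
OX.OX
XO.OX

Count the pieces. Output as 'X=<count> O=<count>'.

X=6 O=6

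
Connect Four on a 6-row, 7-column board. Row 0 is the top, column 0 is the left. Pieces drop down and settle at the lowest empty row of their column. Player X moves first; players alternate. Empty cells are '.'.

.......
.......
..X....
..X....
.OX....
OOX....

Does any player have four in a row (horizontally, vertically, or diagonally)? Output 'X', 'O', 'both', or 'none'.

X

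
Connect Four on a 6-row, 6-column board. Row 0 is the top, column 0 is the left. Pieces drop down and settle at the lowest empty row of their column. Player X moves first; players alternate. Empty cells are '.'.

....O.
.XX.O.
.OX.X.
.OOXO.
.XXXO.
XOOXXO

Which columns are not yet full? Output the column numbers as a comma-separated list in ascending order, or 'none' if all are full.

col 0: top cell = '.' → open
col 1: top cell = '.' → open
col 2: top cell = '.' → open
col 3: top cell = '.' → open
col 4: top cell = 'O' → FULL
col 5: top cell = '.' → open

Answer: 0,1,2,3,5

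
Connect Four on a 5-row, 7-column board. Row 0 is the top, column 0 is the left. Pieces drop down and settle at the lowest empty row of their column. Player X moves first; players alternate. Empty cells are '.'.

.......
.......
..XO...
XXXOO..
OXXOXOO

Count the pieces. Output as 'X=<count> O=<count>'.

X=7 O=7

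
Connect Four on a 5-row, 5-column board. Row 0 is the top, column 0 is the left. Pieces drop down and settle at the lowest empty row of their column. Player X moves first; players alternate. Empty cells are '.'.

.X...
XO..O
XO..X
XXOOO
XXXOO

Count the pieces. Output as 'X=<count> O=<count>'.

X=9 O=8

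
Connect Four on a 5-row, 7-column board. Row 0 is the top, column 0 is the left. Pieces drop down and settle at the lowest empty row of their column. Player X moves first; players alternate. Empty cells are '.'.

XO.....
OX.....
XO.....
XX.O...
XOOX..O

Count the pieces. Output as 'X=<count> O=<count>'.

X=7 O=7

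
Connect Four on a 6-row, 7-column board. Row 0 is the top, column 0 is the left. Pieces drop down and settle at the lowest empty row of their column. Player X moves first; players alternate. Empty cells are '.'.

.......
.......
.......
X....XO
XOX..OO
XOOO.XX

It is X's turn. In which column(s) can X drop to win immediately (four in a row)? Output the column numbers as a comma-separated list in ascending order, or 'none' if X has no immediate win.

col 0: drop X → WIN!
col 1: drop X → no win
col 2: drop X → no win
col 3: drop X → no win
col 4: drop X → no win
col 5: drop X → no win
col 6: drop X → no win

Answer: 0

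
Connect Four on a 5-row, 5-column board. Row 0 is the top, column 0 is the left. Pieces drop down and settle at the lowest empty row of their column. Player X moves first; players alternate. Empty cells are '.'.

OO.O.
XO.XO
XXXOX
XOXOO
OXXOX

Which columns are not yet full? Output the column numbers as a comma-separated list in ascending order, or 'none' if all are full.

Answer: 2,4

Derivation:
col 0: top cell = 'O' → FULL
col 1: top cell = 'O' → FULL
col 2: top cell = '.' → open
col 3: top cell = 'O' → FULL
col 4: top cell = '.' → open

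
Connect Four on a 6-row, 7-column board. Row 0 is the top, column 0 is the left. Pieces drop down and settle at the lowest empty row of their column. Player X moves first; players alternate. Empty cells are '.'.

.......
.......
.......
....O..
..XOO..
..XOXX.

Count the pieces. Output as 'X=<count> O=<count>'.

X=4 O=4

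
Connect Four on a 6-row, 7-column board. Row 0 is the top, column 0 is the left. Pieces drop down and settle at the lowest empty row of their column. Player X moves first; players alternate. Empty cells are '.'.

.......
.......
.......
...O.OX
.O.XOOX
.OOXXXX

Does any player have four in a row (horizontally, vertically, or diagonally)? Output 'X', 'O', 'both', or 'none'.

X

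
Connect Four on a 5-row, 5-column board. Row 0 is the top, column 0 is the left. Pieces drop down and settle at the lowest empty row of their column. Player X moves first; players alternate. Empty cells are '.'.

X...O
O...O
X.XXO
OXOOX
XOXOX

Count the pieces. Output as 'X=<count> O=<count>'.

X=9 O=9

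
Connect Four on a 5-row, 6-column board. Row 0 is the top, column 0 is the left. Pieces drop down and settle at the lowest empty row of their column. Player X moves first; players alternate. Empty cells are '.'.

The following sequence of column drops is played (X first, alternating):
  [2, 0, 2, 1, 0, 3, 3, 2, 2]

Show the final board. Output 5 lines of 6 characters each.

Move 1: X drops in col 2, lands at row 4
Move 2: O drops in col 0, lands at row 4
Move 3: X drops in col 2, lands at row 3
Move 4: O drops in col 1, lands at row 4
Move 5: X drops in col 0, lands at row 3
Move 6: O drops in col 3, lands at row 4
Move 7: X drops in col 3, lands at row 3
Move 8: O drops in col 2, lands at row 2
Move 9: X drops in col 2, lands at row 1

Answer: ......
..X...
..O...
X.XX..
OOXO..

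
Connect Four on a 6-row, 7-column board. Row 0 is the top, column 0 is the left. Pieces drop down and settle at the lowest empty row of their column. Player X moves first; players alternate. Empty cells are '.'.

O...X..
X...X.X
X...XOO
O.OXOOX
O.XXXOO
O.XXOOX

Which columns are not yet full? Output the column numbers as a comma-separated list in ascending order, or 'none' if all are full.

Answer: 1,2,3,5,6

Derivation:
col 0: top cell = 'O' → FULL
col 1: top cell = '.' → open
col 2: top cell = '.' → open
col 3: top cell = '.' → open
col 4: top cell = 'X' → FULL
col 5: top cell = '.' → open
col 6: top cell = '.' → open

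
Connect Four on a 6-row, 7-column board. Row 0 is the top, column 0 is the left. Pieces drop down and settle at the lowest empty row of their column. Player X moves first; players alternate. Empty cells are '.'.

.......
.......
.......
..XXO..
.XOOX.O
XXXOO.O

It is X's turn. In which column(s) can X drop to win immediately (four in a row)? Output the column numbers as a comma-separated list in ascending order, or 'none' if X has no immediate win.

Answer: 3

Derivation:
col 0: drop X → no win
col 1: drop X → no win
col 2: drop X → no win
col 3: drop X → WIN!
col 4: drop X → no win
col 5: drop X → no win
col 6: drop X → no win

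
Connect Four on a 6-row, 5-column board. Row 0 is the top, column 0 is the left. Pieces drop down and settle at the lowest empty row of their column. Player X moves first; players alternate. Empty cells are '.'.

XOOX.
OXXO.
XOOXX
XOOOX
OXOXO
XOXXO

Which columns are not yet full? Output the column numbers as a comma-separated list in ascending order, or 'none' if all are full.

Answer: 4

Derivation:
col 0: top cell = 'X' → FULL
col 1: top cell = 'O' → FULL
col 2: top cell = 'O' → FULL
col 3: top cell = 'X' → FULL
col 4: top cell = '.' → open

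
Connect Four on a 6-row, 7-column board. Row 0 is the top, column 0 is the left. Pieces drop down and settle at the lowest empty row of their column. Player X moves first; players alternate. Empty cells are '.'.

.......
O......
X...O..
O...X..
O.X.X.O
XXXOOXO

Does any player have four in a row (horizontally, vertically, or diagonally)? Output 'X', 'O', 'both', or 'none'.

none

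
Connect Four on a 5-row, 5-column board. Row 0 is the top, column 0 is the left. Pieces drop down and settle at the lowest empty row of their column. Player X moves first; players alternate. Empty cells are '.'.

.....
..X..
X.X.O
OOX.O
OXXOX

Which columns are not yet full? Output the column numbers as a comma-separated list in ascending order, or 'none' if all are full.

col 0: top cell = '.' → open
col 1: top cell = '.' → open
col 2: top cell = '.' → open
col 3: top cell = '.' → open
col 4: top cell = '.' → open

Answer: 0,1,2,3,4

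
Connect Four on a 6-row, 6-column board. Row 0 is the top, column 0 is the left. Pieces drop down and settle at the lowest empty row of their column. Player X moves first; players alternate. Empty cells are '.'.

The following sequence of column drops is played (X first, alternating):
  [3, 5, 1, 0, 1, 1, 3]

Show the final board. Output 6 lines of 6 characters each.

Move 1: X drops in col 3, lands at row 5
Move 2: O drops in col 5, lands at row 5
Move 3: X drops in col 1, lands at row 5
Move 4: O drops in col 0, lands at row 5
Move 5: X drops in col 1, lands at row 4
Move 6: O drops in col 1, lands at row 3
Move 7: X drops in col 3, lands at row 4

Answer: ......
......
......
.O....
.X.X..
OX.X.O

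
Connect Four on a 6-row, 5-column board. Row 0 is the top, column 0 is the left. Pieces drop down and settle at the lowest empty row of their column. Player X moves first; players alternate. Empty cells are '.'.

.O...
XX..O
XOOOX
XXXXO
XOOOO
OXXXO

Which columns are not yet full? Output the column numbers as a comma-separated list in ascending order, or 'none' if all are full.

col 0: top cell = '.' → open
col 1: top cell = 'O' → FULL
col 2: top cell = '.' → open
col 3: top cell = '.' → open
col 4: top cell = '.' → open

Answer: 0,2,3,4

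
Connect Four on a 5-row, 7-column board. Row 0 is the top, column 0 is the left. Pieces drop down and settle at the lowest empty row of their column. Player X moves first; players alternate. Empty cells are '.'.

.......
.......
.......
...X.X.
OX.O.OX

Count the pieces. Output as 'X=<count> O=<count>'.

X=4 O=3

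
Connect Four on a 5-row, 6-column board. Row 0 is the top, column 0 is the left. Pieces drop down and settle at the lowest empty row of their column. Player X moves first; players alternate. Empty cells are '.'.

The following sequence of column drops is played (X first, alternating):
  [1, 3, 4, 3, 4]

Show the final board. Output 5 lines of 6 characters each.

Answer: ......
......
......
...OX.
.X.OX.

Derivation:
Move 1: X drops in col 1, lands at row 4
Move 2: O drops in col 3, lands at row 4
Move 3: X drops in col 4, lands at row 4
Move 4: O drops in col 3, lands at row 3
Move 5: X drops in col 4, lands at row 3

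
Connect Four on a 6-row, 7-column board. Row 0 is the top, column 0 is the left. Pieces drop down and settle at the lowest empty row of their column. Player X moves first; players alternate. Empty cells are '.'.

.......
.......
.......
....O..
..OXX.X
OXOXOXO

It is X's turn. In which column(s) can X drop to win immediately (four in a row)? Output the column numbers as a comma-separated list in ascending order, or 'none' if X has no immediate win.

col 0: drop X → no win
col 1: drop X → no win
col 2: drop X → no win
col 3: drop X → no win
col 4: drop X → no win
col 5: drop X → WIN!
col 6: drop X → no win

Answer: 5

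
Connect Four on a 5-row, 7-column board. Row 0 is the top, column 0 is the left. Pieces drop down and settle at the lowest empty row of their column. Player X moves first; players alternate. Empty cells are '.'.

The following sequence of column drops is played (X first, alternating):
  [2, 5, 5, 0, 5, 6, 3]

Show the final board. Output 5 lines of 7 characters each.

Move 1: X drops in col 2, lands at row 4
Move 2: O drops in col 5, lands at row 4
Move 3: X drops in col 5, lands at row 3
Move 4: O drops in col 0, lands at row 4
Move 5: X drops in col 5, lands at row 2
Move 6: O drops in col 6, lands at row 4
Move 7: X drops in col 3, lands at row 4

Answer: .......
.......
.....X.
.....X.
O.XX.OO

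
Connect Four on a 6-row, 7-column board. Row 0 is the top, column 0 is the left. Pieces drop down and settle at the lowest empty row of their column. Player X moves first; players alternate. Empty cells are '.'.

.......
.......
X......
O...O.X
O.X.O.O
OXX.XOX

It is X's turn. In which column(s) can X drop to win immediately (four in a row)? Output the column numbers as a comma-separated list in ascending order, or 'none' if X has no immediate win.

Answer: 3

Derivation:
col 0: drop X → no win
col 1: drop X → no win
col 2: drop X → no win
col 3: drop X → WIN!
col 4: drop X → no win
col 5: drop X → no win
col 6: drop X → no win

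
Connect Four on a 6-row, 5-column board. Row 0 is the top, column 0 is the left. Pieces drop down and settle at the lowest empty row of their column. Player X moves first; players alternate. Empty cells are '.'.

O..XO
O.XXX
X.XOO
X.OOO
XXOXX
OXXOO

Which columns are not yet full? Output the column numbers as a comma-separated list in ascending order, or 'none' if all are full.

col 0: top cell = 'O' → FULL
col 1: top cell = '.' → open
col 2: top cell = '.' → open
col 3: top cell = 'X' → FULL
col 4: top cell = 'O' → FULL

Answer: 1,2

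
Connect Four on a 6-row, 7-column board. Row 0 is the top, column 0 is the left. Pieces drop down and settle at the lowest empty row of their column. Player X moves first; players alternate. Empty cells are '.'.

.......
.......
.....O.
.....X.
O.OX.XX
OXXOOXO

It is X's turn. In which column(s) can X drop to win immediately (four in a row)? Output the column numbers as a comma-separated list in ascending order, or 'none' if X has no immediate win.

Answer: 4

Derivation:
col 0: drop X → no win
col 1: drop X → no win
col 2: drop X → no win
col 3: drop X → no win
col 4: drop X → WIN!
col 5: drop X → no win
col 6: drop X → no win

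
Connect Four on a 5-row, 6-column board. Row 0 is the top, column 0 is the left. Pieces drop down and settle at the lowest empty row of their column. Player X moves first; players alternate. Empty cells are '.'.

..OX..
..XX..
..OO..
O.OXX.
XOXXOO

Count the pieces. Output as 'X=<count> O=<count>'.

X=8 O=8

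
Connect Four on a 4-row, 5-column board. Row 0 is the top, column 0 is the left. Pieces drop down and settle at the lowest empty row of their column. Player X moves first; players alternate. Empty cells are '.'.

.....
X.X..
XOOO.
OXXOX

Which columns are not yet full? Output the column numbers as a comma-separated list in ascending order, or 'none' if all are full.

Answer: 0,1,2,3,4

Derivation:
col 0: top cell = '.' → open
col 1: top cell = '.' → open
col 2: top cell = '.' → open
col 3: top cell = '.' → open
col 4: top cell = '.' → open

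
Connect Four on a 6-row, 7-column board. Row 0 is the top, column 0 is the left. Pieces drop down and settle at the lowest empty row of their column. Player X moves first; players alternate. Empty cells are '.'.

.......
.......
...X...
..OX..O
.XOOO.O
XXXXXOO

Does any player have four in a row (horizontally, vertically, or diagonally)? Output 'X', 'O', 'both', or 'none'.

X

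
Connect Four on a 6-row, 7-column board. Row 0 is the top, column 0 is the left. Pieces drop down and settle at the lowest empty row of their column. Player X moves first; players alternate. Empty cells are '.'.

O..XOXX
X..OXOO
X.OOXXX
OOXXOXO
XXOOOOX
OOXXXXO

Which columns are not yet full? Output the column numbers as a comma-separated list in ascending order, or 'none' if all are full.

col 0: top cell = 'O' → FULL
col 1: top cell = '.' → open
col 2: top cell = '.' → open
col 3: top cell = 'X' → FULL
col 4: top cell = 'O' → FULL
col 5: top cell = 'X' → FULL
col 6: top cell = 'X' → FULL

Answer: 1,2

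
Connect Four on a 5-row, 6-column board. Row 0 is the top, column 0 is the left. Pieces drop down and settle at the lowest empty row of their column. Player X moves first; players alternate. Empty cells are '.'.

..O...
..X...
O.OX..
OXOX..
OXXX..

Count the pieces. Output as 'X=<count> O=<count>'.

X=7 O=6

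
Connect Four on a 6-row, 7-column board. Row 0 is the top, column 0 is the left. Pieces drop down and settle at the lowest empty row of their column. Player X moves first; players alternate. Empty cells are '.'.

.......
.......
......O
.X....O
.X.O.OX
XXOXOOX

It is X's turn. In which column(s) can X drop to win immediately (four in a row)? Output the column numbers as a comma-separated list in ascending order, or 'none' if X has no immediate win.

Answer: 1

Derivation:
col 0: drop X → no win
col 1: drop X → WIN!
col 2: drop X → no win
col 3: drop X → no win
col 4: drop X → no win
col 5: drop X → no win
col 6: drop X → no win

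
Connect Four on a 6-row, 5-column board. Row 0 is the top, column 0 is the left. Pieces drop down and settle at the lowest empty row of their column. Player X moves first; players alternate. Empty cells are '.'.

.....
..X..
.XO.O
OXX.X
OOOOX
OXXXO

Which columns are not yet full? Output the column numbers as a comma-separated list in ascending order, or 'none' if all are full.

col 0: top cell = '.' → open
col 1: top cell = '.' → open
col 2: top cell = '.' → open
col 3: top cell = '.' → open
col 4: top cell = '.' → open

Answer: 0,1,2,3,4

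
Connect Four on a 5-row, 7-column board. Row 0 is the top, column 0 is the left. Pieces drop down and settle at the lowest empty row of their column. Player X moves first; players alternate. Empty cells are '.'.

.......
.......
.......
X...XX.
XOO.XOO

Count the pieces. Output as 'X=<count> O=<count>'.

X=5 O=4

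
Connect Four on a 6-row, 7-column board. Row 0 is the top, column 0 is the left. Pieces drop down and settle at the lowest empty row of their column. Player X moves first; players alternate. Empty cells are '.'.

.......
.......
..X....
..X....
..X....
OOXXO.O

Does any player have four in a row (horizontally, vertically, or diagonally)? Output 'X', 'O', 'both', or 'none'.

X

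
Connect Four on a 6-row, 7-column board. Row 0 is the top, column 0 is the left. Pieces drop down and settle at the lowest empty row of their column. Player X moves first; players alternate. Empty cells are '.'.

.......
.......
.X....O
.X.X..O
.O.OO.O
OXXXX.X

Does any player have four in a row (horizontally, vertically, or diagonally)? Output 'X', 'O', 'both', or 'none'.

X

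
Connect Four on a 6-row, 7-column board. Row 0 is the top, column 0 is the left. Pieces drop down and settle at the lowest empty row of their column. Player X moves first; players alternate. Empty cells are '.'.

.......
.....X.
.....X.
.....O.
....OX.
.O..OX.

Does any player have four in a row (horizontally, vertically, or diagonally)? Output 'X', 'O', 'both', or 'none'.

none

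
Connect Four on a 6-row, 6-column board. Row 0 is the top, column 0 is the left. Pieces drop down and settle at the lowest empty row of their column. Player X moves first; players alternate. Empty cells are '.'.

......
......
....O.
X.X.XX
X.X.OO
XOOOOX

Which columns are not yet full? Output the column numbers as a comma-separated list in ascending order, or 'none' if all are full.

col 0: top cell = '.' → open
col 1: top cell = '.' → open
col 2: top cell = '.' → open
col 3: top cell = '.' → open
col 4: top cell = '.' → open
col 5: top cell = '.' → open

Answer: 0,1,2,3,4,5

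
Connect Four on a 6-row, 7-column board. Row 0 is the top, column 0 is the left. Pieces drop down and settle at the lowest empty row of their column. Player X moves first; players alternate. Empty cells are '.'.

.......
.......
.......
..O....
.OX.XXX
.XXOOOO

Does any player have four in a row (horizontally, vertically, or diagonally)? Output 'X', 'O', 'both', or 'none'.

O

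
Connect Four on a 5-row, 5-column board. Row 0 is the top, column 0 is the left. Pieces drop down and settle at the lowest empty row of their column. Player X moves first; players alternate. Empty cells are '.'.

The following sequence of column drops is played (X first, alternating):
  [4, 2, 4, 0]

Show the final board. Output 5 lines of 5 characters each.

Move 1: X drops in col 4, lands at row 4
Move 2: O drops in col 2, lands at row 4
Move 3: X drops in col 4, lands at row 3
Move 4: O drops in col 0, lands at row 4

Answer: .....
.....
.....
....X
O.O.X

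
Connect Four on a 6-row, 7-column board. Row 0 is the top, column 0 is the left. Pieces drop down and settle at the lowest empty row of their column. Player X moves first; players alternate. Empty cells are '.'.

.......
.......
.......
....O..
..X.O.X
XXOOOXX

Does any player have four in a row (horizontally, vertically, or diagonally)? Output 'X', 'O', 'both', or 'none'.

none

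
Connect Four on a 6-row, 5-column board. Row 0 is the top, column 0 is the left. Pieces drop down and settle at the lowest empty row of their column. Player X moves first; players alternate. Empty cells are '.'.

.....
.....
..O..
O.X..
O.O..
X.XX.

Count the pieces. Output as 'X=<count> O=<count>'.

X=4 O=4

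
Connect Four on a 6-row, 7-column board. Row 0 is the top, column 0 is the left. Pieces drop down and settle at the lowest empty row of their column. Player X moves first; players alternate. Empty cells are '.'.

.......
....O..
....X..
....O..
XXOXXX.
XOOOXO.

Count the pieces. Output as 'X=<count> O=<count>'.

X=8 O=7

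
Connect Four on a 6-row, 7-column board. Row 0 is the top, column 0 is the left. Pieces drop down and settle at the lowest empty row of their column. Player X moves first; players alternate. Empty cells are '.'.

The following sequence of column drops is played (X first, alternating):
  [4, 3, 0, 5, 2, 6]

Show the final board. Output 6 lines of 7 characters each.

Move 1: X drops in col 4, lands at row 5
Move 2: O drops in col 3, lands at row 5
Move 3: X drops in col 0, lands at row 5
Move 4: O drops in col 5, lands at row 5
Move 5: X drops in col 2, lands at row 5
Move 6: O drops in col 6, lands at row 5

Answer: .......
.......
.......
.......
.......
X.XOXOO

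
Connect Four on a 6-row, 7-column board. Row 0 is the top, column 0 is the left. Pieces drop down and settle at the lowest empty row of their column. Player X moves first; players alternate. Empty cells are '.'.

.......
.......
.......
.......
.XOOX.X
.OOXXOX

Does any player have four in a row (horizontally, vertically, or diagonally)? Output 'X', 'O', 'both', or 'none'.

none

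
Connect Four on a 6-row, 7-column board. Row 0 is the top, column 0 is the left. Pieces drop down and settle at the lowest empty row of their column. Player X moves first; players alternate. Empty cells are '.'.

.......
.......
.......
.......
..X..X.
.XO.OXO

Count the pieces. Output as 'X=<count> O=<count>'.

X=4 O=3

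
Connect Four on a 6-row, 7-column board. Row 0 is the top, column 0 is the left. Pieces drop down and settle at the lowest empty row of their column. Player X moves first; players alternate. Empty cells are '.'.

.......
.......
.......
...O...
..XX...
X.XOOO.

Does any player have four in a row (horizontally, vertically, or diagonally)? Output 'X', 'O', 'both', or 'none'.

none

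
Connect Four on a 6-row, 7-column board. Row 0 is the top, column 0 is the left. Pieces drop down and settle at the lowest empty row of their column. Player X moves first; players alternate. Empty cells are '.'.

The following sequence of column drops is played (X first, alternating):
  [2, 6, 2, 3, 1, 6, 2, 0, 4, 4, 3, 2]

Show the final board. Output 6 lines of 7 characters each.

Move 1: X drops in col 2, lands at row 5
Move 2: O drops in col 6, lands at row 5
Move 3: X drops in col 2, lands at row 4
Move 4: O drops in col 3, lands at row 5
Move 5: X drops in col 1, lands at row 5
Move 6: O drops in col 6, lands at row 4
Move 7: X drops in col 2, lands at row 3
Move 8: O drops in col 0, lands at row 5
Move 9: X drops in col 4, lands at row 5
Move 10: O drops in col 4, lands at row 4
Move 11: X drops in col 3, lands at row 4
Move 12: O drops in col 2, lands at row 2

Answer: .......
.......
..O....
..X....
..XXO.O
OXXOX.O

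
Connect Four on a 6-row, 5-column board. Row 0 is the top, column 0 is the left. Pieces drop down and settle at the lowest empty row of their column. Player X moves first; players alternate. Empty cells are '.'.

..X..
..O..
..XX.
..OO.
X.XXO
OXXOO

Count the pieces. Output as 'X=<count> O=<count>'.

X=8 O=7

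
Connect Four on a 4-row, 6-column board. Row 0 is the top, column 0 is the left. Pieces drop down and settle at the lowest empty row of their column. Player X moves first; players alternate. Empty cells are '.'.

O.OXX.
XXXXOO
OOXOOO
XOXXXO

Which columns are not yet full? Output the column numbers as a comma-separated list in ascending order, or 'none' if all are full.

Answer: 1,5

Derivation:
col 0: top cell = 'O' → FULL
col 1: top cell = '.' → open
col 2: top cell = 'O' → FULL
col 3: top cell = 'X' → FULL
col 4: top cell = 'X' → FULL
col 5: top cell = '.' → open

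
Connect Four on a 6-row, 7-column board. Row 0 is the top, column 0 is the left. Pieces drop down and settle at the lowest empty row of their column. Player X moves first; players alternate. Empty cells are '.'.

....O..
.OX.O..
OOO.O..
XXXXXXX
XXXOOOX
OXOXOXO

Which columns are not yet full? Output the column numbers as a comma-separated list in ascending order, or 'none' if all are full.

col 0: top cell = '.' → open
col 1: top cell = '.' → open
col 2: top cell = '.' → open
col 3: top cell = '.' → open
col 4: top cell = 'O' → FULL
col 5: top cell = '.' → open
col 6: top cell = '.' → open

Answer: 0,1,2,3,5,6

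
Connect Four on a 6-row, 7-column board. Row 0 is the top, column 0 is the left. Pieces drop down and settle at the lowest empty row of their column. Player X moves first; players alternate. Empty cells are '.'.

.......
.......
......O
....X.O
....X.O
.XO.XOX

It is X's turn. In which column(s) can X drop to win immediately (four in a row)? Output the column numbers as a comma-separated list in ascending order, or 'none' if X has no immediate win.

Answer: 4

Derivation:
col 0: drop X → no win
col 1: drop X → no win
col 2: drop X → no win
col 3: drop X → no win
col 4: drop X → WIN!
col 5: drop X → no win
col 6: drop X → no win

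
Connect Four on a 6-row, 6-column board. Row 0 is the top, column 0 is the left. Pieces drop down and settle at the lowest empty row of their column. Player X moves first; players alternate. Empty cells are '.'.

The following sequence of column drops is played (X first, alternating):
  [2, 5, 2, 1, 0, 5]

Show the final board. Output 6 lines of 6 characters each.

Answer: ......
......
......
......
..X..O
XOX..O

Derivation:
Move 1: X drops in col 2, lands at row 5
Move 2: O drops in col 5, lands at row 5
Move 3: X drops in col 2, lands at row 4
Move 4: O drops in col 1, lands at row 5
Move 5: X drops in col 0, lands at row 5
Move 6: O drops in col 5, lands at row 4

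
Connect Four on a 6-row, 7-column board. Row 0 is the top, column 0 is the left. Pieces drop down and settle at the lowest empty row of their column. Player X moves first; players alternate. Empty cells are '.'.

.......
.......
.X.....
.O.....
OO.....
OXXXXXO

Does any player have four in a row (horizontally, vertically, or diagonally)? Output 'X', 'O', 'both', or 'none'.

X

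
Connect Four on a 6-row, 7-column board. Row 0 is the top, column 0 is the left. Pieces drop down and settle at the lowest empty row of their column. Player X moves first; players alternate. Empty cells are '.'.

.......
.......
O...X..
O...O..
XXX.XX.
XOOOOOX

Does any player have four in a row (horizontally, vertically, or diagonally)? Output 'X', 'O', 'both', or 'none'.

O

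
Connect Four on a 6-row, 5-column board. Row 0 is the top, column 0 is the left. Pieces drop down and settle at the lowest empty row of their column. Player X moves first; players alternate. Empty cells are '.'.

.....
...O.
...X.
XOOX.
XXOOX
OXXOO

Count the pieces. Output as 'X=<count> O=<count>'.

X=8 O=8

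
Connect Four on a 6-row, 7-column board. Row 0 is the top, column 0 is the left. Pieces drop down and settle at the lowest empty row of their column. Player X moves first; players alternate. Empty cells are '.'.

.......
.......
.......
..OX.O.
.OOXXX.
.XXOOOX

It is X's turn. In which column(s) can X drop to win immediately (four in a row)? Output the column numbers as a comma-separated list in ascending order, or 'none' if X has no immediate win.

Answer: 6

Derivation:
col 0: drop X → no win
col 1: drop X → no win
col 2: drop X → no win
col 3: drop X → no win
col 4: drop X → no win
col 5: drop X → no win
col 6: drop X → WIN!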